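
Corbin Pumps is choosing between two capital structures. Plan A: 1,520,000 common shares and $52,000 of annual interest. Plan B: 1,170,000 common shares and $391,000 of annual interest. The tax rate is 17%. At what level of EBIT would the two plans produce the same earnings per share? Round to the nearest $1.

$1,524,229

Set EPS_A = EPS_B: (EBIT − $52,000)(1 − 0.17) ÷ 1,520,000 = (EBIT − $391,000)(1 − 0.17) ÷ 1,170,000.
Cancelling (1 − t) and cross-multiplying: 1,170,000·(EBIT − 52,000) = 1,520,000·(EBIT − 391,000).
EBIT × (1,520,000 − 1,170,000) = 391,000 × 1,520,000 − 52,000 × 1,170,000 = 533,480,000,000, so EBIT = 533,480,000,000 ÷ 350,000 = 1,524,228.57.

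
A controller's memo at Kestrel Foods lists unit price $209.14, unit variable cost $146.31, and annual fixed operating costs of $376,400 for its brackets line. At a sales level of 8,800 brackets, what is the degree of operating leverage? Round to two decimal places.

At 8,800 units, contribution = 8,800 × $62.83 = $552,904.00.
Subtracting fixed costs: EBIT = $552,904.00 − $376,400 = $176,504.00.
DOL = contribution ÷ EBIT = $552,904.00 ÷ $176,504.00 = 3.1325.

3.13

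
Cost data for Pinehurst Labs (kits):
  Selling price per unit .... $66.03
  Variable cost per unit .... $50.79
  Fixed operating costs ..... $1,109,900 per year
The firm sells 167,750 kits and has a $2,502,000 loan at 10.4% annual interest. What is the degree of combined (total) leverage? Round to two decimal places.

Total contribution margin = 167,750 × $15.24 = $2,556,510.00.
EBIT = $2,556,510.00 − $1,109,900 = $1,446,610.00. Interest = $260,208.00, so EBIT − I = $1,186,402.00.
DCL = contribution ÷ (EBIT − I) = $2,556,510.00 ÷ $1,186,402.00 = 2.1548.

2.15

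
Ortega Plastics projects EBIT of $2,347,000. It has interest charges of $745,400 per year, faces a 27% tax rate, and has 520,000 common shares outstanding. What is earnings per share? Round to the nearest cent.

Interest = $745,400.00, so EBT = $2,347,000 − $745,400.00 = $1,601,600.00.
After tax at 27%: net income = $1,601,600.00 × 0.73 = $1,169,168.00.
Per share: $1,169,168.00 / 520,000 shares = $2.25.

$2.25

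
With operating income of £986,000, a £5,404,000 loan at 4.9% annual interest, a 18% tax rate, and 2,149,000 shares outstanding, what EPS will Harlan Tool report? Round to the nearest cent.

Interest = £264,796.00, so EBT = £986,000 − £264,796.00 = £721,204.00.
Net income = £721,204.00 × (1 − 0.18) = £591,387.28.
EPS = £591,387.28 ÷ 2,149,000 = £0.28.

£0.28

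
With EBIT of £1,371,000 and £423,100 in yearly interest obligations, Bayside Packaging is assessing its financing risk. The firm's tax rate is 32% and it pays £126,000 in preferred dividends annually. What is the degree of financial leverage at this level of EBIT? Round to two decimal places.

1.80

Interest = £423,100.00.
Preferred dividends grossed up pre-tax: £126,000 / (1 − 0.32) = £185,294.12.
DFL = EBIT ÷ [EBIT − I − D_p/(1−t)] = £1,371,000 ÷ [£1,371,000 − £423,100.00 − £185,294.12] = £1,371,000 ÷ £762,605.88 = 1.7978.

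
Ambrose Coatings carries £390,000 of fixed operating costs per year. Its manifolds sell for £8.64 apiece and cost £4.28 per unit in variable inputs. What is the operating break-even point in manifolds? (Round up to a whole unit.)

89,450 manifolds

Each unit contributes £8.64 − £4.28 = £4.36.
Break-even volume = fixed costs ÷ CM per unit = £390,000 ÷ £4.36 = 89,449.54, so 89,450 manifolds.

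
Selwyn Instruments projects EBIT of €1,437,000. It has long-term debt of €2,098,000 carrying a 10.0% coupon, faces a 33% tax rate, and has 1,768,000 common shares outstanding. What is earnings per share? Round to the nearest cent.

€0.47

Interest = €209,800.00, so EBT = €1,437,000 − €209,800.00 = €1,227,200.00.
After tax at 33%: net income = €1,227,200.00 × 0.67 = €822,224.00.
Per share: €822,224.00 / 1,768,000 shares = €0.47.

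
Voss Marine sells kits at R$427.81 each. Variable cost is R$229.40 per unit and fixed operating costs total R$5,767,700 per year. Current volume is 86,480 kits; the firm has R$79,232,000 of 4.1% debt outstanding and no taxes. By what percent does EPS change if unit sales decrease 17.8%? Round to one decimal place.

Contribution at this volume is 86,480 × R$198.41 = R$17,158,496.80.
Operating income = contribution − fixed costs = R$17,158,496.80 − R$5,767,700 = R$11,390,796.80.
Interest = R$3,248,512.00, so EBIT − I = R$8,142,284.80.
DCL = total CM / (EBIT − I) = R$17,158,496.80 / R$8,142,284.80 = 2.1073.
%ΔEPS = DCL × %ΔSales = 2.1073 × -17.8% = -37.5%.

-37.5%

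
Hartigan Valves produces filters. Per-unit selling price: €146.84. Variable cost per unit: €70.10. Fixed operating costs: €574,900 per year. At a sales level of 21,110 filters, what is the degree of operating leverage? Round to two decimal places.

Contribution at this volume is 21,110 × €76.74 = €1,619,981.40.
Operating income = contribution − fixed costs = €1,619,981.40 − €574,900 = €1,045,081.40.
DOL = contribution ÷ EBIT = €1,619,981.40 ÷ €1,045,081.40 = 1.5501.

1.55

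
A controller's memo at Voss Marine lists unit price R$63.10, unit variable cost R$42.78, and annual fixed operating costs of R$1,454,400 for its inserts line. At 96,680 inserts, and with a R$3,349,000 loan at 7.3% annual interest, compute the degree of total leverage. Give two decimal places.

7.39

Contribution at this volume is 96,680 × R$20.32 = R$1,964,537.60.
EBIT = R$1,964,537.60 − R$1,454,400 = R$510,137.60. Interest = R$244,477.00, so EBIT − I = R$265,660.60.
Degree of total leverage = total CM / (EBIT − interest) = R$1,964,537.60 / R$265,660.60 = 7.3949.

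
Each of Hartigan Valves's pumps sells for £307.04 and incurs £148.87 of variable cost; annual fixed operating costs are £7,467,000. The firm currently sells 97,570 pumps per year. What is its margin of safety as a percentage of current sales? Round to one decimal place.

51.6%

Unit CM = price − variable cost = £307.04 − £148.87 = £158.17. Break-even units = £7,467,000 ÷ £158.17 = 47,208.70; break-even revenue = 47,208.70 × £307.04 = £14,494,959.09.
Actual sales revenue = 97,570 × £307.04 = £29,957,892.80.
Margin of safety = (£29,957,892.80 − £14,494,959.09) ÷ £29,957,892.80 = 51.6%.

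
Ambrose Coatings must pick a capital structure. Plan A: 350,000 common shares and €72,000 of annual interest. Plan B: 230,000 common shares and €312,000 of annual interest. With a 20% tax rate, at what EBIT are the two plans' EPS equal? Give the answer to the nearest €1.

At indifference, (EBIT − 72,000)(1 − t)/350,000 = (EBIT − 312,000)(1 − t)/230,000.
The (1 − t) factor cancels: (EBIT − 72,000) × 230,000 = (EBIT − 312,000) × 350,000.
EBIT × (350,000 − 230,000) = 312,000 × 350,000 − 72,000 × 230,000 = 92,640,000,000, so EBIT = 92,640,000,000 ÷ 120,000 = 772,000.00.

€772,000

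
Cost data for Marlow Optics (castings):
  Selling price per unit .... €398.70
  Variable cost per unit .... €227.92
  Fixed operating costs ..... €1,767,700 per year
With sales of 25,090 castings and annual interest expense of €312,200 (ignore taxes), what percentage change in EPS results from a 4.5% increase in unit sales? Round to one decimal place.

+8.7%

Contribution at this volume is 25,090 × €170.78 = €4,284,870.20.
Operating income = contribution − fixed costs = €4,284,870.20 − €1,767,700 = €2,517,170.20.
Interest = €312,200.00, so EBIT − I = €2,204,970.20.
DCL = total CM / (EBIT − I) = €4,284,870.20 / €2,204,970.20 = 1.9433.
%ΔEPS = DCL × %ΔSales = 1.9433 × +4.5% = +8.7%.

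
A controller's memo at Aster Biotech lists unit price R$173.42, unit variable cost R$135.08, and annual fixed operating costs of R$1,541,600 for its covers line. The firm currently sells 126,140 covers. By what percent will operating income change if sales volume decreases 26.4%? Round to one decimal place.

At 126,140 units, contribution = 126,140 × R$38.34 = R$4,836,207.60.
EBIT = R$4,836,207.60 − R$1,541,600 = R$3,294,607.60.
Degree of operating leverage = R$4,836,207.60 / R$3,294,607.60 = 1.4679.
%ΔEBIT = DOL × %ΔSales = 1.4679 × -26.4% = -38.8%.

-38.8%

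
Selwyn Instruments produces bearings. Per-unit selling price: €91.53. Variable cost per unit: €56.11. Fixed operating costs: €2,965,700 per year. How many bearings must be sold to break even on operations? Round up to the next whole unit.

83,730 bearings

Unit CM = price − variable cost = €91.53 − €56.11 = €35.42.
Units to break even: €2,965,700 ÷ €35.42 = 83,729.53, rounded up to 83,730.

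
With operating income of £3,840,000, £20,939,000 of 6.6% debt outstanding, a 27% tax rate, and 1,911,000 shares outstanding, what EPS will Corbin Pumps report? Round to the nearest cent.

Interest = £1,381,974.00, so EBT = £3,840,000 − £1,381,974.00 = £2,458,026.00.
After tax at 27%: net income = £2,458,026.00 × 0.73 = £1,794,358.98.
Per share: £1,794,358.98 / 1,911,000 shares = £0.94.

£0.94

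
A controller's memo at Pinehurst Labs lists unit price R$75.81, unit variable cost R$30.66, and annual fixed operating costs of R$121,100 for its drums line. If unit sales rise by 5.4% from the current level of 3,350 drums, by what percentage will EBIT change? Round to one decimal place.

Contribution at this volume is 3,350 × R$45.15 = R$151,252.50.
Subtracting fixed costs: EBIT = R$151,252.50 − R$121,100 = R$30,152.50.
DOL = contribution ÷ EBIT = R$151,252.50 ÷ R$30,152.50 = 5.0163.
Operating income changes by 5.0163 × +5.4% = +27.1%.

+27.1%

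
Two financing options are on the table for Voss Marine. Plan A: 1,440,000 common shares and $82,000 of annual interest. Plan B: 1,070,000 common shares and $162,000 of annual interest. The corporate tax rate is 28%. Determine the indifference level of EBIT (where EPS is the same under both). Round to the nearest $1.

At indifference, (EBIT − 82,000)(1 − t)/1,440,000 = (EBIT − 162,000)(1 − t)/1,070,000.
The (1 − t) factor cancels: (EBIT − 82,000) × 1,070,000 = (EBIT − 162,000) × 1,440,000.
EBIT × (1,440,000 − 1,070,000) = 162,000 × 1,440,000 − 82,000 × 1,070,000 = 145,540,000,000, so EBIT = 145,540,000,000 ÷ 370,000 = 393,351.35.

$393,351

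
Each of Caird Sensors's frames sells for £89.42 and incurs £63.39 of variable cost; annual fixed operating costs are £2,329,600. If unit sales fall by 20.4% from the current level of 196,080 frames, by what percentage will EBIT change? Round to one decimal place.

-37.5%

At 196,080 units, contribution = 196,080 × £26.03 = £5,103,962.40.
Operating income = contribution − fixed costs = £5,103,962.40 − £2,329,600 = £2,774,362.40.
DOL = contribution ÷ EBIT = £5,103,962.40 ÷ £2,774,362.40 = 1.8397.
So EBIT moves 1.8397 × (-20.4%) = -37.5%.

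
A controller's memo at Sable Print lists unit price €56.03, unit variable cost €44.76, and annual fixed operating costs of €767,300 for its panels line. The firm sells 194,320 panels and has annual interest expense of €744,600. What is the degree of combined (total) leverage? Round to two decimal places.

3.23

Contribution at this volume is 194,320 × €11.27 = €2,189,986.40.
EBIT = €2,189,986.40 − €767,300 = €1,422,686.40. Interest = €744,600.00.
DOL = €2,189,986.40 ÷ €1,422,686.40 = 1.5393; DFL = €1,422,686.40 ÷ €678,086.40 = 2.0981.
Combined leverage = 1.5393 × 2.0981 = 3.2296.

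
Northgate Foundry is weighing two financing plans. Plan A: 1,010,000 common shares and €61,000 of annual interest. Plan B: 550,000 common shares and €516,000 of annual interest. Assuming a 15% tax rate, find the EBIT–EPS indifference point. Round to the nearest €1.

Set EPS_A = EPS_B: (EBIT − €61,000)(1 − 0.15) ÷ 1,010,000 = (EBIT − €516,000)(1 − 0.15) ÷ 550,000.
The (1 − t) factor cancels: (EBIT − 61,000) × 550,000 = (EBIT − 516,000) × 1,010,000.
Solving, EBIT = (516,000·1,010,000 − 61,000·550,000) / (1,010,000 − 550,000) = 487,610,000,000 / 460,000 = 1,060,021.74.

€1,060,022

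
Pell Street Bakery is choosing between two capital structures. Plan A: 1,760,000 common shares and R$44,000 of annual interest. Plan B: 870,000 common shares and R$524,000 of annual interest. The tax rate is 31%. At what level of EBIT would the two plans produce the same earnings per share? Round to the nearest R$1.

R$993,213

Set EPS_A = EPS_B: (EBIT − R$44,000)(1 − 0.31) ÷ 1,760,000 = (EBIT − R$524,000)(1 − 0.31) ÷ 870,000.
Cancelling (1 − t) and cross-multiplying: 870,000·(EBIT − 44,000) = 1,760,000·(EBIT − 524,000).
Solving, EBIT = (524,000·1,760,000 − 44,000·870,000) / (1,760,000 − 870,000) = 883,960,000,000 / 890,000 = 993,213.48.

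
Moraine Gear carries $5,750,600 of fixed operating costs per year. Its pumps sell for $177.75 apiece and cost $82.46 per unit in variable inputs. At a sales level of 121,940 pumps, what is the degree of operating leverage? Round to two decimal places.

At 121,940 units, contribution = 121,940 × $95.29 = $11,619,662.60.
Subtracting fixed costs: EBIT = $11,619,662.60 − $5,750,600 = $5,869,062.60.
So DOL = total CM / EBIT = $11,619,662.60 / $5,869,062.60 = 1.9798.

1.98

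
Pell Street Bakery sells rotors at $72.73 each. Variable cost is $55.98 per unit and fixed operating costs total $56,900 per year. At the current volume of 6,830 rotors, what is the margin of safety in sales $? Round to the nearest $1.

Unit CM = price − variable cost = $72.73 − $55.98 = $16.75. Break-even units = $56,900 ÷ $16.75 = 3,397.01; break-even revenue = 3,397.01 × $72.73 = $247,064.90.
Current sales = 6,830 × $72.73 = $496,745.90.
Margin of safety = $496,745.90 − $247,064.90 = $249,681.

$249,681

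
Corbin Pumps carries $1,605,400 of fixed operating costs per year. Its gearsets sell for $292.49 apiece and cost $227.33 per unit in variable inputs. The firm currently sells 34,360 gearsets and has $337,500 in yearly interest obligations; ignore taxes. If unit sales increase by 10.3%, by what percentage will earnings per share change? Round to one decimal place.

+77.9%

At 34,360 units, contribution = 34,360 × $65.16 = $2,238,897.60.
Operating income = contribution − fixed costs = $2,238,897.60 − $1,605,400 = $633,497.60.
After interest of $337,500.00, pre-tax earnings = $295,997.60.
Degree of combined leverage = contribution ÷ (EBIT − I) = $2,238,897.60 ÷ $295,997.60 = 7.5639.
EPS therefore changes by 7.5639 × (+10.3%) = +77.9%.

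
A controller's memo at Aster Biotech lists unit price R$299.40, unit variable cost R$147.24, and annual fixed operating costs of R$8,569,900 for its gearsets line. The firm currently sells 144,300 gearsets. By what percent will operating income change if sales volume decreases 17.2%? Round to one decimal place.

At 144,300 units, contribution = 144,300 × R$152.16 = R$21,956,688.00.
EBIT = R$21,956,688.00 − R$8,569,900 = R$13,386,788.00.
So DOL = total CM / EBIT = R$21,956,688.00 / R$13,386,788.00 = 1.6402.
So EBIT moves 1.6402 × (-17.2%) = -28.2%.

-28.2%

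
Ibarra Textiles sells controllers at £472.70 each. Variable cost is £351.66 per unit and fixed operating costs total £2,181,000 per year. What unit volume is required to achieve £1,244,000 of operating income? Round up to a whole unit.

Unit CM = price − variable cost = £472.70 − £351.66 = £121.04.
Need Q such that Q × £121.04 − £2,181,000 = £1,244,000, i.e. Q = £3,425,000 / £121.04 = 28,296.43 → 28,297.

28,297 controllers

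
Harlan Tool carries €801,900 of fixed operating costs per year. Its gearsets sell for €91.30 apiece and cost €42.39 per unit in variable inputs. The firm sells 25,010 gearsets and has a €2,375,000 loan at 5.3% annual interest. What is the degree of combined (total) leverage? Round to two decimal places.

At 25,010 units, contribution = 25,010 × €48.91 = €1,223,239.10.
Operating income = contribution − fixed costs = €1,223,239.10 − €801,900 = €421,339.10. Interest = €125,875.00, so EBIT − I = €295,464.10.
Degree of total leverage = total CM / (EBIT − interest) = €1,223,239.10 / €295,464.10 = 4.1401.

4.14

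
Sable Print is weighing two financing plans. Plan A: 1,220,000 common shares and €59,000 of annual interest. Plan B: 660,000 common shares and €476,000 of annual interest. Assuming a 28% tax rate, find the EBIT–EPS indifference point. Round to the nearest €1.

At indifference, (EBIT − 59,000)(1 − t)/1,220,000 = (EBIT − 476,000)(1 − t)/660,000.
The (1 − t) factor cancels: (EBIT − 59,000) × 660,000 = (EBIT − 476,000) × 1,220,000.
Solving, EBIT = (476,000·1,220,000 − 59,000·660,000) / (1,220,000 − 660,000) = 541,780,000,000 / 560,000 = 967,464.29.

€967,464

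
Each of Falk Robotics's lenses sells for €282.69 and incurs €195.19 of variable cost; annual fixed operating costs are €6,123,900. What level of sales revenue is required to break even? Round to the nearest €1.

Contribution margin per unit = €282.69 − €195.19 = €87.50, a CM ratio of €87.50 ÷ €282.69 = 0.3095.
Break-even revenue = fixed costs × price ÷ CM = €6,123,900 × €282.69 ÷ €87.50 = €19,784,746.

€19,784,746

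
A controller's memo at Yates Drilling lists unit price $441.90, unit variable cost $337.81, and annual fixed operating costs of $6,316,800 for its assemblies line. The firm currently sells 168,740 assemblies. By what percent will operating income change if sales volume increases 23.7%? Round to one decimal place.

Contribution at this volume is 168,740 × $104.09 = $17,564,146.60.
EBIT = $17,564,146.60 − $6,316,800 = $11,247,346.60.
Degree of operating leverage = $17,564,146.60 / $11,247,346.60 = 1.5616.
%ΔEBIT = DOL × %ΔSales = 1.5616 × +23.7% = +37.0%.

+37.0%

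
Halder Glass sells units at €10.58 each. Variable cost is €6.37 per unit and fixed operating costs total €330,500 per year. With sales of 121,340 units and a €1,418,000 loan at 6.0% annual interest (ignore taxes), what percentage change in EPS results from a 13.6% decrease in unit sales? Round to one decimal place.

Total contribution margin = 121,340 × €4.21 = €510,841.40.
EBIT = €510,841.40 − €330,500 = €180,341.40.
After interest of €85,080.00, pre-tax earnings = €95,261.40.
DCL = total CM / (EBIT − I) = €510,841.40 / €95,261.40 = 5.3625.
EPS therefore changes by 5.3625 × (-13.6%) = -72.9%.

-72.9%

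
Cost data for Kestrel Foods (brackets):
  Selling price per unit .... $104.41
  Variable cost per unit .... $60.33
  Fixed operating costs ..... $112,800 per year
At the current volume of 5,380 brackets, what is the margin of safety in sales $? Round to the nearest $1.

$294,542

Contribution margin per unit = $104.41 − $60.33 = $44.08. Break-even units = $112,800 ÷ $44.08 = 2,558.98; break-even revenue = 2,558.98 × $104.41 = $267,183.48.
Actual sales revenue = 5,380 × $104.41 = $561,725.80.
Margin of safety = $561,725.80 − $267,183.48 = $294,542.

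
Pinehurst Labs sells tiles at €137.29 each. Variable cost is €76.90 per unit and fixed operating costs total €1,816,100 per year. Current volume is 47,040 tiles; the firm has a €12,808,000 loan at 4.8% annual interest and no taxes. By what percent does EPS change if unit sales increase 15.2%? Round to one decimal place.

+105.4%

At 47,040 units, contribution = 47,040 × €60.39 = €2,840,745.60.
Subtracting fixed costs: EBIT = €2,840,745.60 − €1,816,100 = €1,024,645.60.
Interest = €614,784.00, so EBIT − I = €409,861.60.
Degree of combined leverage = contribution ÷ (EBIT − I) = €2,840,745.60 ÷ €409,861.60 = 6.9310.
EPS therefore changes by 6.9310 × (+15.2%) = +105.4%.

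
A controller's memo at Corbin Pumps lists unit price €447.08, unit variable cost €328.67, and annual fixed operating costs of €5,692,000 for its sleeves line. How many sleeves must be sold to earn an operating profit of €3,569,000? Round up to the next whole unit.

Unit CM = price − variable cost = €447.08 − €328.67 = €118.41.
Units = (FC + target) / CM = (€5,692,000 + €3,569,000) / €118.41 = 78,211.30, so 78,212 sleeves.

78,212 sleeves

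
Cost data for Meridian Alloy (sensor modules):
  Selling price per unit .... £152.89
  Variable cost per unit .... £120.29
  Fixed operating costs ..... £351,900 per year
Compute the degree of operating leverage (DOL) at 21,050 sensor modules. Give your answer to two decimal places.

At 21,050 units, contribution = 21,050 × £32.60 = £686,230.00.
Subtracting fixed costs: EBIT = £686,230.00 − £351,900 = £334,330.00.
So DOL = total CM / EBIT = £686,230.00 / £334,330.00 = 2.0526.

2.05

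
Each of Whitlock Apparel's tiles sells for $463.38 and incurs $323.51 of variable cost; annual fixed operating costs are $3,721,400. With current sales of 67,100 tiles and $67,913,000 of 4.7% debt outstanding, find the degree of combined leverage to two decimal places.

Total contribution margin = 67,100 × $139.87 = $9,385,277.00.
Subtracting fixed costs: EBIT = $9,385,277.00 − $3,721,400 = $5,663,877.00. Interest = $3,191,911.00.
DOL = $9,385,277.00 ÷ $5,663,877.00 = 1.6570; DFL = $5,663,877.00 ÷ $2,471,966.00 = 2.2912.
DCL = DOL × DFL = 1.6570 × 2.2912 = 3.7965.

3.80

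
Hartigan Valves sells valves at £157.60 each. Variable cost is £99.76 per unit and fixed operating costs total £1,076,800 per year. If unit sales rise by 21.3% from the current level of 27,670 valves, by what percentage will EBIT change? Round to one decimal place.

+65.1%

At 27,670 units, contribution = 27,670 × £57.84 = £1,600,432.80.
Operating income = contribution − fixed costs = £1,600,432.80 − £1,076,800 = £523,632.80.
DOL = contribution ÷ EBIT = £1,600,432.80 ÷ £523,632.80 = 3.0564.
So EBIT moves 3.0564 × (+21.3%) = +65.1%.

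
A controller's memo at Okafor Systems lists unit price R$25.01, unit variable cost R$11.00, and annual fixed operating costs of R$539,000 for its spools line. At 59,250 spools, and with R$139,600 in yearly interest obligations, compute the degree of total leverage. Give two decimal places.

5.48

Total contribution margin = 59,250 × R$14.01 = R$830,092.50.
Operating income = contribution − fixed costs = R$830,092.50 − R$539,000 = R$291,092.50. Interest = R$139,600.00, so EBIT − I = R$151,492.50.
DCL = contribution ÷ (EBIT − I) = R$830,092.50 ÷ R$151,492.50 = 5.4794.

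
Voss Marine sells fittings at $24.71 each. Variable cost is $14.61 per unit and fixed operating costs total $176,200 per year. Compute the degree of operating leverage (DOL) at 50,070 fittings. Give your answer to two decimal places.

1.53

At 50,070 units, contribution = 50,070 × $10.10 = $505,707.00.
EBIT = $505,707.00 − $176,200 = $329,507.00.
DOL = contribution ÷ EBIT = $505,707.00 ÷ $329,507.00 = 1.5347.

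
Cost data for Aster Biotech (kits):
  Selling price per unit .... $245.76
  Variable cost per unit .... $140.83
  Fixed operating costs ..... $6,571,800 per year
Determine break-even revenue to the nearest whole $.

Contribution margin per unit = $245.76 − $140.83 = $104.93, a CM ratio of $104.93 ÷ $245.76 = 0.4270.
Break-even revenue = fixed costs × price ÷ CM = $6,571,800 × $245.76 ÷ $104.93 = $15,392,029.

$15,392,029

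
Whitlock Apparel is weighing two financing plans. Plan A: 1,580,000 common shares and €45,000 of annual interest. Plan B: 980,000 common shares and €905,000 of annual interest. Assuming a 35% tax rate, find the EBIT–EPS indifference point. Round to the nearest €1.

€2,309,667

At indifference, (EBIT − 45,000)(1 − t)/1,580,000 = (EBIT − 905,000)(1 − t)/980,000.
The (1 − t) factor cancels: (EBIT − 45,000) × 980,000 = (EBIT − 905,000) × 1,580,000.
EBIT × (1,580,000 − 980,000) = 905,000 × 1,580,000 − 45,000 × 980,000 = 1,385,800,000,000, so EBIT = 1,385,800,000,000 ÷ 600,000 = 2,309,666.67.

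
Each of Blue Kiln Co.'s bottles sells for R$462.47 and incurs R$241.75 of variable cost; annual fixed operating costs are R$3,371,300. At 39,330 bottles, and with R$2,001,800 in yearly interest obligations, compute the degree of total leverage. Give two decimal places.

At 39,330 units, contribution = 39,330 × R$220.72 = R$8,680,917.60.
Subtracting fixed costs: EBIT = R$8,680,917.60 − R$3,371,300 = R$5,309,617.60. Interest = R$2,001,800.00, so EBIT − I = R$3,307,817.60.
Degree of total leverage = total CM / (EBIT − interest) = R$8,680,917.60 / R$3,307,817.60 = 2.6244.

2.62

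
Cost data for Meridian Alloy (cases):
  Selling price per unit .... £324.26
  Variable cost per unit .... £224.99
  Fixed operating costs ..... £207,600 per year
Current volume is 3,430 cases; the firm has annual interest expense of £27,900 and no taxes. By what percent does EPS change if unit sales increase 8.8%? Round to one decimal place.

+28.5%

Total contribution margin = 3,430 × £99.27 = £340,496.10.
Operating income = contribution − fixed costs = £340,496.10 − £207,600 = £132,896.10.
After interest of £27,900.00, pre-tax earnings = £104,996.10.
Degree of combined leverage = contribution ÷ (EBIT − I) = £340,496.10 ÷ £104,996.10 = 3.2429.
%ΔEPS = DCL × %ΔSales = 3.2429 × +8.8% = +28.5%.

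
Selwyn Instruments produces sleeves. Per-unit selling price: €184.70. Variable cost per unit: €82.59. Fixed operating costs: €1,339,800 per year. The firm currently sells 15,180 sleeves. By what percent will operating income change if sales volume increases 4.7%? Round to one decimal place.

+34.7%

At 15,180 units, contribution = 15,180 × €102.11 = €1,550,029.80.
Subtracting fixed costs: EBIT = €1,550,029.80 − €1,339,800 = €210,229.80.
So DOL = total CM / EBIT = €1,550,029.80 / €210,229.80 = 7.3730.
Operating income changes by 7.3730 × +4.7% = +34.7%.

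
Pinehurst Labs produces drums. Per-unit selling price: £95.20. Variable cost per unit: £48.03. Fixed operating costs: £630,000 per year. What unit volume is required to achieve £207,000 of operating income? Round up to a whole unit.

17,745 drums

Unit CM = price − variable cost = £95.20 − £48.03 = £47.17.
Need Q such that Q × £47.17 − £630,000 = £207,000, i.e. Q = £837,000 / £47.17 = 17,744.33 → 17,745.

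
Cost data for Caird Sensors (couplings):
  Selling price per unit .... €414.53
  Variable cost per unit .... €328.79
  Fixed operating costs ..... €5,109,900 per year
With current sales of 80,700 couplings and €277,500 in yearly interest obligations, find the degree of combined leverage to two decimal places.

4.52

Contribution at this volume is 80,700 × €85.74 = €6,919,218.00.
EBIT = €6,919,218.00 − €5,109,900 = €1,809,318.00. Interest = €277,500.00.
DOL = €6,919,218.00 ÷ €1,809,318.00 = 3.8242; DFL = €1,809,318.00 ÷ €1,531,818.00 = 1.1812.
DCL = DOL × DFL = 3.8242 × 1.1812 = 4.5171.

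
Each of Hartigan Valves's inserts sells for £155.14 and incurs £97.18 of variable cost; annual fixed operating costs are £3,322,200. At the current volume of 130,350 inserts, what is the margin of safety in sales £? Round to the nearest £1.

Unit CM = price − variable cost = £155.14 − £97.18 = £57.96. Break-even units = £3,322,200 ÷ £57.96 = 57,318.84; break-even revenue = 57,318.84 × £155.14 = £8,892,444.93.
Current sales = 130,350 × £155.14 = £20,222,499.00.
Margin of safety = £20,222,499.00 − £8,892,444.93 = £11,330,054.

£11,330,054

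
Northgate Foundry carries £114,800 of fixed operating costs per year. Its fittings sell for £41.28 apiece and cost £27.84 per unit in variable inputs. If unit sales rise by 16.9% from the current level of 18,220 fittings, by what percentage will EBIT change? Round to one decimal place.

+31.8%

Total contribution margin = 18,220 × £13.44 = £244,876.80.
Subtracting fixed costs: EBIT = £244,876.80 − £114,800 = £130,076.80.
Degree of operating leverage = £244,876.80 / £130,076.80 = 1.8826.
%ΔEBIT = DOL × %ΔSales = 1.8826 × +16.9% = +31.8%.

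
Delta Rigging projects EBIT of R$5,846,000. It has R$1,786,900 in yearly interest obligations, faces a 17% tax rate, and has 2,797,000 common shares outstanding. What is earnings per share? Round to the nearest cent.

R$1.20

Pre-tax income = R$5,846,000 − R$1,786,900.00 = R$4,059,100.00.
After tax at 17%: net income = R$4,059,100.00 × 0.83 = R$3,369,053.00.
Per share: R$3,369,053.00 / 2,797,000 shares = R$1.20.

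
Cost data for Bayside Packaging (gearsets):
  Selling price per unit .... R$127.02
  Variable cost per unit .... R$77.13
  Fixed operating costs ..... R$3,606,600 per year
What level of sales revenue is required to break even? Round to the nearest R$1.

R$9,182,408

Contribution margin per unit = R$127.02 − R$77.13 = R$49.89, a CM ratio of R$49.89 ÷ R$127.02 = 0.3928.
Break-even revenue = fixed costs × price ÷ CM = R$3,606,600 × R$127.02 ÷ R$49.89 = R$9,182,408.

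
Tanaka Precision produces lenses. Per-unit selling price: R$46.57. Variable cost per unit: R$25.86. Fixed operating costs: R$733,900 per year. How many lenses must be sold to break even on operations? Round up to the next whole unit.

35,437 lenses

Each unit contributes R$46.57 − R$25.86 = R$20.71.
Break-even volume = fixed costs ÷ CM per unit = R$733,900 ÷ R$20.71 = 35,436.99, so 35,437 lenses.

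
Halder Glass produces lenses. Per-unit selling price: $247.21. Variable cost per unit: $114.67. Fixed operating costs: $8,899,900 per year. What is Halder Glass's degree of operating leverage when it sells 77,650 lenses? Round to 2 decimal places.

At 77,650 units, contribution = 77,650 × $132.54 = $10,291,731.00.
Subtracting fixed costs: EBIT = $10,291,731.00 − $8,899,900 = $1,391,831.00.
Degree of operating leverage = $10,291,731.00 / $1,391,831.00 = 7.3944.

7.39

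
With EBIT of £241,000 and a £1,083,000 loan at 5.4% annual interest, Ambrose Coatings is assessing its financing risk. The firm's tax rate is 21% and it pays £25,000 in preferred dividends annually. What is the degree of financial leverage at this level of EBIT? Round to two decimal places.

1.60

Annual interest charges come to £58,482.00.
Pre-tax preferred-dividend burden = £25,000 ÷ (1 − 0.21) = £31,645.57.
DFL = EBIT ÷ [EBIT − I − D_p/(1−t)] = £241,000 ÷ [£241,000 − £58,482.00 − £31,645.57] = £241,000 ÷ £150,872.43 = 1.5974.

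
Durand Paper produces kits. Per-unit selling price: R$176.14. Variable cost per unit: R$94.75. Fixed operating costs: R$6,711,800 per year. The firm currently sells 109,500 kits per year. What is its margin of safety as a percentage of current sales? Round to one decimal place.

Contribution margin per unit = R$176.14 − R$94.75 = R$81.39. Break-even units = R$6,711,800 ÷ R$81.39 = 82,464.68; break-even revenue = 82,464.68 × R$176.14 = R$14,525,328.07.
Actual sales revenue = 109,500 × R$176.14 = R$19,287,330.00.
Margin of safety = (R$19,287,330.00 − R$14,525,328.07) ÷ R$19,287,330.00 = 24.7%.

24.7%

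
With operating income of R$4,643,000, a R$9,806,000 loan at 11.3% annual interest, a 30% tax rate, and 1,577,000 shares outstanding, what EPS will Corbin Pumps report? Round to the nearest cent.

R$1.57

Interest = R$1,108,078.00, so EBT = R$4,643,000 − R$1,108,078.00 = R$3,534,922.00.
Net income = R$3,534,922.00 × (1 − 0.30) = R$2,474,445.40.
Per share: R$2,474,445.40 / 1,577,000 shares = R$1.57.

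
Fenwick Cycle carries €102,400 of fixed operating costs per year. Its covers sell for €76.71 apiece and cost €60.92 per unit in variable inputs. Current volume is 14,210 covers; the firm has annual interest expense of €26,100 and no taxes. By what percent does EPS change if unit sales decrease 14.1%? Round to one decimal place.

-33.0%

At 14,210 units, contribution = 14,210 × €15.79 = €224,375.90.
Subtracting fixed costs: EBIT = €224,375.90 − €102,400 = €121,975.90.
After interest of €26,100.00, pre-tax earnings = €95,875.90.
DCL = total CM / (EBIT − I) = €224,375.90 / €95,875.90 = 2.3403.
EPS therefore changes by 2.3403 × (-14.1%) = -33.0%.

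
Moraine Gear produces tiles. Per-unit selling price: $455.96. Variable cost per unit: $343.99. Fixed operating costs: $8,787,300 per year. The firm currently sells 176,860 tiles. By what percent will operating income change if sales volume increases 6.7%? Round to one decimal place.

At 176,860 units, contribution = 176,860 × $111.97 = $19,803,014.20.
Subtracting fixed costs: EBIT = $19,803,014.20 − $8,787,300 = $11,015,714.20.
DOL = contribution ÷ EBIT = $19,803,014.20 ÷ $11,015,714.20 = 1.7977.
So EBIT moves 1.7977 × (+6.7%) = +12.0%.

+12.0%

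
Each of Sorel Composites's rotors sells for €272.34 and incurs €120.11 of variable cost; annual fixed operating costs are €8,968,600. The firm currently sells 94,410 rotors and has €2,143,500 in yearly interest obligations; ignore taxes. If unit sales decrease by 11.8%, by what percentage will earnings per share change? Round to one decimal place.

At 94,410 units, contribution = 94,410 × €152.23 = €14,372,034.30.
Subtracting fixed costs: EBIT = €14,372,034.30 − €8,968,600 = €5,403,434.30.
Interest = €2,143,500.00, so EBIT − I = €3,259,934.30.
Degree of combined leverage = contribution ÷ (EBIT − I) = €14,372,034.30 ÷ €3,259,934.30 = 4.4087.
EPS therefore changes by 4.4087 × (-11.8%) = -52.0%.

-52.0%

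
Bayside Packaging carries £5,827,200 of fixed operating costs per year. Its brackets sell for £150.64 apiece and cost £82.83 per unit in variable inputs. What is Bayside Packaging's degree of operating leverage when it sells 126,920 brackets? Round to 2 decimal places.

3.10

Total contribution margin = 126,920 × £67.81 = £8,606,445.20.
Subtracting fixed costs: EBIT = £8,606,445.20 − £5,827,200 = £2,779,245.20.
Degree of operating leverage = £8,606,445.20 / £2,779,245.20 = 3.0967.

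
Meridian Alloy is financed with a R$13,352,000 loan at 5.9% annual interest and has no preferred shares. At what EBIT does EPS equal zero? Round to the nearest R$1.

Annual interest = 5.9% × R$13,352,000 = R$787,768.00.
With no preferred dividends, EPS = 0 when EBIT exactly covers interest, so the financial break-even EBIT is R$787,768.00.

R$787,768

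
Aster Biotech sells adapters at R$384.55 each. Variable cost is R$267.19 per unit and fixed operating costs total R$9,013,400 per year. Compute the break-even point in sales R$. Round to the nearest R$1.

R$29,533,938

Contribution margin per unit = R$384.55 − R$267.19 = R$117.36, a CM ratio of R$117.36 ÷ R$384.55 = 0.3052.
Break-even sales = FC ÷ CM ratio = R$9,013,400 × R$384.55 / R$117.36 = R$29,533,938.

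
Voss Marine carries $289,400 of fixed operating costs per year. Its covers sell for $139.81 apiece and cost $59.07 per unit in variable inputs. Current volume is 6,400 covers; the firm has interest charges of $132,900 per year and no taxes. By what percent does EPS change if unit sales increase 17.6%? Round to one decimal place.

At 6,400 units, contribution = 6,400 × $80.74 = $516,736.00.
EBIT = $516,736.00 − $289,400 = $227,336.00.
After interest of $132,900.00, pre-tax earnings = $94,436.00.
Degree of combined leverage = contribution ÷ (EBIT − I) = $516,736.00 ÷ $94,436.00 = 5.4718.
%ΔEPS = DCL × %ΔSales = 5.4718 × +17.6% = +96.3%.

+96.3%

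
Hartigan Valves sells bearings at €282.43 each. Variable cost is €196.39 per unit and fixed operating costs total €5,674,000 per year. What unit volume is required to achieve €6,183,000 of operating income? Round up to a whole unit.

Contribution margin per unit = €282.43 − €196.39 = €86.04.
Need Q such that Q × €86.04 − €5,674,000 = €6,183,000, i.e. Q = €11,857,000 / €86.04 = 137,808.00 → 137,808.

137,808 bearings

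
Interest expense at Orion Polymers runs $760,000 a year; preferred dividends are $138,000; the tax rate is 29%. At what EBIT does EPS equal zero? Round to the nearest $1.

Grossing the preferred dividend up to pre-tax terms: $138,000 / (1 − 0.29) = $194,366.20.
Financial break-even EBIT = interest + D_p ÷ (1 − t) = $760,000 + $194,366.20 = $954,366.20.

$954,366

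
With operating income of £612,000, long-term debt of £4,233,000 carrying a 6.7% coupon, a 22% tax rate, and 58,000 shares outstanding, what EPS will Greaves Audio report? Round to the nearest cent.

£4.42

Pre-tax income = £612,000 − £283,611.00 = £328,389.00.
After tax at 22%: net income = £328,389.00 × 0.78 = £256,143.42.
Per share: £256,143.42 / 58,000 shares = £4.42.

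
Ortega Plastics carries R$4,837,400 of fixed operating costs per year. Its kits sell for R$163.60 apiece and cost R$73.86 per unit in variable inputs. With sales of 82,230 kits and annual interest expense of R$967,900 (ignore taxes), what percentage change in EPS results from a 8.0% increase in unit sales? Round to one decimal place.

+37.5%

Total contribution margin = 82,230 × R$89.74 = R$7,379,320.20.
Operating income = contribution − fixed costs = R$7,379,320.20 − R$4,837,400 = R$2,541,920.20.
After interest of R$967,900.00, pre-tax earnings = R$1,574,020.20.
DCL = total CM / (EBIT − I) = R$7,379,320.20 / R$1,574,020.20 = 4.6882.
%ΔEPS = DCL × %ΔSales = 4.6882 × +8.0% = +37.5%.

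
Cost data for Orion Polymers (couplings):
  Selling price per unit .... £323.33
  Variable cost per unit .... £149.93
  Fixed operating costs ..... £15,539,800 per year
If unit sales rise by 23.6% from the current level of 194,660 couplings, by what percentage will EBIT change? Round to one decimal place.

Total contribution margin = 194,660 × £173.40 = £33,754,044.00.
EBIT = £33,754,044.00 − £15,539,800 = £18,214,244.00.
So DOL = total CM / EBIT = £33,754,044.00 / £18,214,244.00 = 1.8532.
So EBIT moves 1.8532 × (+23.6%) = +43.7%.

+43.7%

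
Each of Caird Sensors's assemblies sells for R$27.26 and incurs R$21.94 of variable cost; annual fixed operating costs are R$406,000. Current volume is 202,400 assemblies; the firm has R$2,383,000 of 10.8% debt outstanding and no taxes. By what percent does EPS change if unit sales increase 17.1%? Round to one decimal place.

+44.5%

Contribution at this volume is 202,400 × R$5.32 = R$1,076,768.00.
Subtracting fixed costs: EBIT = R$1,076,768.00 − R$406,000 = R$670,768.00.
Interest = R$257,364.00, so EBIT − I = R$413,404.00.
DCL = total CM / (EBIT − I) = R$1,076,768.00 / R$413,404.00 = 2.6046.
EPS therefore changes by 2.6046 × (+17.1%) = +44.5%.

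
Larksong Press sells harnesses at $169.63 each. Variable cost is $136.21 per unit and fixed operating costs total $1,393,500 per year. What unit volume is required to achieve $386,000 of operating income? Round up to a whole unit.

53,247 harnesses

Each unit contributes $169.63 − $136.21 = $33.42.
Required volume = (fixed costs + target profit) ÷ CM = ($1,393,500 + $386,000) ÷ $33.42 = 53,246.56, so 53,247 harnesses.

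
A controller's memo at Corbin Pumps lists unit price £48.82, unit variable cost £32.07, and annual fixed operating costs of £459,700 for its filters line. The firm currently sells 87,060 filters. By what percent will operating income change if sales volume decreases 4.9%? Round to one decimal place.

-7.2%

Contribution at this volume is 87,060 × £16.75 = £1,458,255.00.
Subtracting fixed costs: EBIT = £1,458,255.00 − £459,700 = £998,555.00.
So DOL = total CM / EBIT = £1,458,255.00 / £998,555.00 = 1.4604.
Operating income changes by 1.4604 × -4.9% = -7.2%.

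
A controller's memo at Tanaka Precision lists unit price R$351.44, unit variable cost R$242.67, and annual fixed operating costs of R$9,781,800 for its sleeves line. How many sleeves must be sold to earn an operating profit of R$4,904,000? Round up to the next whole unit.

Unit CM = price − variable cost = R$351.44 − R$242.67 = R$108.77.
Units = (FC + target) / CM = (R$9,781,800 + R$4,904,000) / R$108.77 = 135,017.01, so 135,018 sleeves.

135,018 sleeves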